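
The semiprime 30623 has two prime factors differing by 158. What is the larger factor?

271

Since p = q + 158, we have 30623 = q(q + 158), so q² + 158q − 30623 = 0.
Discriminant: 158² + 4·30623 = 24964 + 122492 = 147456; √147456 = 384.
q = (−158 + 384)/2 = 113, and p = q + 158 = 271.
Check: 113 · 271 = 30623.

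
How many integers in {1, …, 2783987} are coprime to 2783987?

Factor: 2783987 = 103 · 151 · 179.
φ(2783987) = (103−1) · (151−1) · (179−1) = 102 · 150 · 178 = 2723400.

2723400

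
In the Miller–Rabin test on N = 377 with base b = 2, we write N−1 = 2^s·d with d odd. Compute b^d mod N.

377 − 1 = 376 = 2^3 · 47, so d = 47.
2^1 ≡ 2 (mod 377)
2^2 ≡ 2^2 = 4 ≡ 4 (mod 377)
2^4 ≡ 4^2 = 16 ≡ 16 (mod 377)
2^8 ≡ 16^2 = 256 ≡ 256 (mod 377)
2^16 ≡ 256^2 = 65536 ≡ 315 (mod 377)
2^32 ≡ 315^2 = 99225 ≡ 74 (mod 377)
47 = 32 + 8 + 4 + 2 + 1 in binary powers of 2.
So 2^47 ≡ 74 · 256 · 16 · 4 · 2 ≡ 345 (mod 377).
Squaring chain: 345 → 270 → 139; never reaches −1, so base 2 is a Miller–Rabin witness that 377 is composite.

345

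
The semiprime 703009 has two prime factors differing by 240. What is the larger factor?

Since p = q + 240, we have 703009 = q(q + 240), so q² + 240q − 703009 = 0.
Discriminant: 240² + 4·703009 = 57600 + 2812036 = 2869636; √2869636 = 1694.
q = (−240 + 1694)/2 = 727, and p = q + 240 = 967.
Check: 727 · 967 = 703009.

967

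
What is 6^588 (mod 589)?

6^1 ≡ 6 (mod 589)
6^2 ≡ 6^2 = 36 ≡ 36 (mod 589)
6^4 ≡ 36^2 = 1296 ≡ 118 (mod 589)
6^8 ≡ 118^2 = 13924 ≡ 377 (mod 589)
6^16 ≡ 377^2 = 142129 ≡ 180 (mod 589)
6^32 ≡ 180^2 = 32400 ≡ 5 (mod 589)
6^64 ≡ 5^2 = 25 ≡ 25 (mod 589)
6^128 ≡ 25^2 = 625 ≡ 36 (mod 589)
6^256 ≡ 36^2 = 1296 ≡ 118 (mod 589)
6^512 ≡ 118^2 = 13924 ≡ 377 (mod 589)
588 = 512 + 64 + 8 + 4 in binary powers of 2.
So 6^588 ≡ 377 · 25 · 377 · 118 ≡ 311 (mod 589).
Since 311 ≠ 1, base 6 is a Fermat witness: 589 is composite.

311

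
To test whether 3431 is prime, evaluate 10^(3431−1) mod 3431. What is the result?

1068

10^1 ≡ 10 (mod 3431)
10^2 ≡ 10^2 = 100 ≡ 100 (mod 3431)
10^4 ≡ 100^2 = 10000 ≡ 3138 (mod 3431)
10^8 ≡ 3138^2 = 9847044 ≡ 74 (mod 3431)
10^16 ≡ 74^2 = 5476 ≡ 2045 (mod 3431)
10^32 ≡ 2045^2 = 4182025 ≡ 3067 (mod 3431)
10^64 ≡ 3067^2 = 9406489 ≡ 2118 (mod 3431)
10^128 ≡ 2118^2 = 4485924 ≡ 1607 (mod 3431)
10^256 ≡ 1607^2 = 2582449 ≡ 2337 (mod 3431)
10^512 ≡ 2337^2 = 5461569 ≡ 2848 (mod 3431)
10^1024 ≡ 2848^2 = 8111104 ≡ 220 (mod 3431)
10^2048 ≡ 220^2 = 48400 ≡ 366 (mod 3431)
3430 = 2048 + 1024 + 256 + 64 + 32 + 4 + 2 in binary powers of 2.
So 10^3430 ≡ 366 · 220 · 2337 · 2118 · 3067 · 3138 · 100 ≡ 1068 (mod 3431).
Since 1068 ≠ 1, base 10 is a Fermat witness: 3431 is composite.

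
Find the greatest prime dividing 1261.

1261 = 13 · 97
97 is prime.
So 1261 = 13 · 97; the largest prime factor is 97.

97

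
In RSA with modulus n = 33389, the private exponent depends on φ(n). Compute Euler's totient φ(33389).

33024

Factor: 33389 = 173 · 193.
φ(33389) = (173−1) · (193−1) = 172 · 192 = 33024.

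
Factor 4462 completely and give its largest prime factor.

97

4462 = 2 · 2231
2231 = 23 · 97
97 is prime.
So 4462 = 2 · 23 · 97; the largest prime factor is 97.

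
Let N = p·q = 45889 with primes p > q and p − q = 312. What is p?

Since p = q + 312, we have 45889 = q(q + 312), so q² + 312q − 45889 = 0.
Discriminant: 312² + 4·45889 = 97344 + 183556 = 280900; √280900 = 530.
q = (−312 + 530)/2 = 109, and p = q + 312 = 421.
Check: 109 · 421 = 45889.

421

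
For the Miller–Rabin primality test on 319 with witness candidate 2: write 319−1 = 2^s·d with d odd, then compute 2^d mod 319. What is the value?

319 − 1 = 318 = 2^1 · 159, so d = 159.
2^1 ≡ 2 (mod 319)
2^2 ≡ 2^2 = 4 ≡ 4 (mod 319)
2^4 ≡ 4^2 = 16 ≡ 16 (mod 319)
2^8 ≡ 16^2 = 256 ≡ 256 (mod 319)
2^16 ≡ 256^2 = 65536 ≡ 141 (mod 319)
2^32 ≡ 141^2 = 19881 ≡ 103 (mod 319)
2^64 ≡ 103^2 = 10609 ≡ 82 (mod 319)
2^128 ≡ 82^2 = 6724 ≡ 25 (mod 319)
159 = 128 + 16 + 8 + 4 + 2 + 1 in binary powers of 2.
So 2^159 ≡ 25 · 141 · 256 · 16 · 4 · 2 ≡ 171 (mod 319).
Squaring chain: 171; never reaches −1, so base 2 is a Miller–Rabin witness that 319 is composite.

171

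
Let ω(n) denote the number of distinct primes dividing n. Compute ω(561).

561 = 3 · 187
187 = 11 · 17
561 = 3 · 11 · 17, which has 3 distinct prime factors.

3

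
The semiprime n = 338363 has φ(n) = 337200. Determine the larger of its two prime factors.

601

φ(n) = (p−1)(q−1) = n − (p+q) + 1, so p + q = 338363 − 337200 + 1 = 1164.
p and q are the roots of t² − 1164t + 338363 = 0.
Discriminant: 1164² − 4·338363 = 1354896 − 1353452 = 1444; √1444 = 38.
q = (1164 − 38)/2 = 563, p = (1164 + 38)/2 = 601.
Check: 563 · 601 = 338363.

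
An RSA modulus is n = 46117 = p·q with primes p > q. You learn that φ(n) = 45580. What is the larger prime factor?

431

φ(n) = (p−1)(q−1) = n − (p+q) + 1, so p + q = 46117 − 45580 + 1 = 538.
p and q are the roots of t² − 538t + 46117 = 0.
Discriminant: 538² − 4·46117 = 289444 − 184468 = 104976; √104976 = 324.
q = (538 − 324)/2 = 107, p = (538 + 324)/2 = 431.
Check: 107 · 431 = 46117.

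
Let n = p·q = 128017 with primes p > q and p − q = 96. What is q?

Since p = q + 96, we have 128017 = q(q + 96), so q² + 96q − 128017 = 0.
Discriminant: 96² + 4·128017 = 9216 + 512068 = 521284; √521284 = 722.
q = (−96 + 722)/2 = 313, and p = q + 96 = 409.
Check: 313 · 409 = 128017.

313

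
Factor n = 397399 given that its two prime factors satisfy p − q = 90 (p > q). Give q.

587

Since p = q + 90, we have 397399 = q(q + 90), so q² + 90q − 397399 = 0.
Discriminant: 90² + 4·397399 = 8100 + 1589596 = 1597696; √1597696 = 1264.
q = (−90 + 1264)/2 = 587, and p = q + 90 = 677.
Check: 587 · 677 = 397399.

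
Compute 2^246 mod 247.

2^1 ≡ 2 (mod 247)
2^2 ≡ 2^2 = 4 ≡ 4 (mod 247)
2^4 ≡ 4^2 = 16 ≡ 16 (mod 247)
2^8 ≡ 16^2 = 256 ≡ 9 (mod 247)
2^16 ≡ 9^2 = 81 ≡ 81 (mod 247)
2^32 ≡ 81^2 = 6561 ≡ 139 (mod 247)
2^64 ≡ 139^2 = 19321 ≡ 55 (mod 247)
2^128 ≡ 55^2 = 3025 ≡ 61 (mod 247)
246 = 128 + 64 + 32 + 16 + 4 + 2 in binary powers of 2.
So 2^246 ≡ 61 · 55 · 139 · 81 · 16 · 4 ≡ 220 (mod 247).
Since 220 ≠ 1, base 2 is a Fermat witness: 247 is composite.

220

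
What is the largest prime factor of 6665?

6665 = 5 · 1333
1333 = 31 · 43
43 is prime.
So 6665 = 5 · 31 · 43; the largest prime factor is 43.

43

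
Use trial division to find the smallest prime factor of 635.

635 is odd.
Digit sum 14, not divisible by 3.
Ends in 5: divisible by 5.

5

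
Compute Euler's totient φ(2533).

2368

Factor: 2533 = 17 · 149.
φ(2533) = (17−1) · (149−1) = 16 · 148 = 2368.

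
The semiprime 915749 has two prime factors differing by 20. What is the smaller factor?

947

Since p = q + 20, we have 915749 = q(q + 20), so q² + 20q − 915749 = 0.
Discriminant: 20² + 4·915749 = 400 + 3662996 = 3663396; √3663396 = 1914.
q = (−20 + 1914)/2 = 947, and p = q + 20 = 967.
Check: 947 · 967 = 915749.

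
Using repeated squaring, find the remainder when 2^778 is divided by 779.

2^1 ≡ 2 (mod 779)
2^2 ≡ 2^2 = 4 ≡ 4 (mod 779)
2^4 ≡ 4^2 = 16 ≡ 16 (mod 779)
2^8 ≡ 16^2 = 256 ≡ 256 (mod 779)
2^16 ≡ 256^2 = 65536 ≡ 100 (mod 779)
2^32 ≡ 100^2 = 10000 ≡ 652 (mod 779)
2^64 ≡ 652^2 = 425104 ≡ 549 (mod 779)
2^128 ≡ 549^2 = 301401 ≡ 707 (mod 779)
2^256 ≡ 707^2 = 499849 ≡ 510 (mod 779)
2^512 ≡ 510^2 = 260100 ≡ 693 (mod 779)
778 = 512 + 256 + 8 + 2 in binary powers of 2.
So 2^778 ≡ 693 · 510 · 256 · 4 ≡ 605 (mod 779).
Since 605 ≠ 1, base 2 is a Fermat witness: 779 is composite.

605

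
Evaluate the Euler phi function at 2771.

2592

Factor: 2771 = 17 · 163.
φ(2771) = (17−1) · (163−1) = 16 · 162 = 2592.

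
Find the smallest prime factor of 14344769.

14344769 is odd.
Digit sum 38, not divisible by 3.
Ends in 9: not divisible by 5.
7: 14344769 = 7·2049252 + 5
11: 14344769 = 11·1304069 + 10
13: 14344769 = 13·1103443 + 10
17: 14344769 = 17·843809 + 16
19: 14344769 = 19·754987 + 16
23: 14344769 = 23·623685 + 14
29: 14344769 = 29·494647 + 6
31: 14344769 = 31·462734 + 15
37: 14344769 = 37·387696 + 17
41: 14344769 = 41·349872 + 17
43: 14344769 = 43·333599 + 12
47: 14344769 = 47·305207 + 40
53: 14344769 = 53·270656 + 1
59: 14344769 = 59·243131 + 40
61: 14344769 = 61·235160 + 9
67: 14344769 = 67·214101 + 2
71: 14344769 = 71·202039

71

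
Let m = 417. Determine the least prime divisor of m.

3

417 is odd.
Digit sum 12, divisible by 3.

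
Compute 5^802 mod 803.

5^1 ≡ 5 (mod 803)
5^2 ≡ 5^2 = 25 ≡ 25 (mod 803)
5^4 ≡ 25^2 = 625 ≡ 625 (mod 803)
5^8 ≡ 625^2 = 390625 ≡ 367 (mod 803)
5^16 ≡ 367^2 = 134689 ≡ 588 (mod 803)
5^32 ≡ 588^2 = 345744 ≡ 454 (mod 803)
5^64 ≡ 454^2 = 206116 ≡ 548 (mod 803)
5^128 ≡ 548^2 = 300304 ≡ 785 (mod 803)
5^256 ≡ 785^2 = 616225 ≡ 324 (mod 803)
5^512 ≡ 324^2 = 104976 ≡ 586 (mod 803)
802 = 512 + 256 + 32 + 2 in binary powers of 2.
So 5^802 ≡ 586 · 324 · 454 · 25 ≡ 707 (mod 803).
Since 707 ≠ 1, base 5 is a Fermat witness: 803 is composite.

707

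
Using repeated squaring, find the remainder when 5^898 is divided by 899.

5^1 ≡ 5 (mod 899)
5^2 ≡ 5^2 = 25 ≡ 25 (mod 899)
5^4 ≡ 25^2 = 625 ≡ 625 (mod 899)
5^8 ≡ 625^2 = 390625 ≡ 459 (mod 899)
5^16 ≡ 459^2 = 210681 ≡ 315 (mod 899)
5^32 ≡ 315^2 = 99225 ≡ 335 (mod 899)
5^64 ≡ 335^2 = 112225 ≡ 749 (mod 899)
5^128 ≡ 749^2 = 561001 ≡ 25 (mod 899)
5^256 ≡ 25^2 = 625 ≡ 625 (mod 899)
5^512 ≡ 625^2 = 390625 ≡ 459 (mod 899)
898 = 512 + 256 + 128 + 2 in binary powers of 2.
So 5^898 ≡ 459 · 625 · 25 · 25 ≡ 315 (mod 899).
Since 315 ≠ 1, base 5 is a Fermat witness: 899 is composite.

315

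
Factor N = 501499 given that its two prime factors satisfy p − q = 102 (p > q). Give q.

Since p = q + 102, we have 501499 = q(q + 102), so q² + 102q − 501499 = 0.
Discriminant: 102² + 4·501499 = 10404 + 2005996 = 2016400; √2016400 = 1420.
q = (−102 + 1420)/2 = 659, and p = q + 102 = 761.
Check: 659 · 761 = 501499.

659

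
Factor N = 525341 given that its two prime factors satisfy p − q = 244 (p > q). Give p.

Since p = q + 244, we have 525341 = q(q + 244), so q² + 244q − 525341 = 0.
Discriminant: 244² + 4·525341 = 59536 + 2101364 = 2160900; √2160900 = 1470.
q = (−244 + 1470)/2 = 613, and p = q + 244 = 857.
Check: 613 · 857 = 525341.

857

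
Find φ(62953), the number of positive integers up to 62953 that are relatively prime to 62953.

Factor: 62953 = 11 · 59 · 97.
φ(62953) = (11−1) · (59−1) · (97−1) = 10 · 58 · 96 = 55680.

55680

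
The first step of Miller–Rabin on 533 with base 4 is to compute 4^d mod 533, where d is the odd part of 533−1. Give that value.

433

533 − 1 = 532 = 2^2 · 133, so d = 133.
4^1 ≡ 4 (mod 533)
4^2 ≡ 4^2 = 16 ≡ 16 (mod 533)
4^4 ≡ 16^2 = 256 ≡ 256 (mod 533)
4^8 ≡ 256^2 = 65536 ≡ 510 (mod 533)
4^16 ≡ 510^2 = 260100 ≡ 529 (mod 533)
4^32 ≡ 529^2 = 279841 ≡ 16 (mod 533)
4^64 ≡ 16^2 = 256 ≡ 256 (mod 533)
4^128 ≡ 256^2 = 65536 ≡ 510 (mod 533)
133 = 128 + 4 + 1 in binary powers of 2.
So 4^133 ≡ 510 · 256 · 4 ≡ 433 (mod 533).
Squaring chain: 433 → 406; never reaches −1, so base 4 is a Miller–Rabin witness that 533 is composite.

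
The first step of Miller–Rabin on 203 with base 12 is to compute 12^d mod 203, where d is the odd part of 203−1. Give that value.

203 − 1 = 202 = 2^1 · 101, so d = 101.
12^1 ≡ 12 (mod 203)
12^2 ≡ 12^2 = 144 ≡ 144 (mod 203)
12^4 ≡ 144^2 = 20736 ≡ 30 (mod 203)
12^8 ≡ 30^2 = 900 ≡ 88 (mod 203)
12^16 ≡ 88^2 = 7744 ≡ 30 (mod 203)
12^32 ≡ 30^2 = 900 ≡ 88 (mod 203)
12^64 ≡ 88^2 = 7744 ≡ 30 (mod 203)
101 = 64 + 32 + 4 + 1 in binary powers of 2.
So 12^101 ≡ 30 · 88 · 30 · 12 ≡ 157 (mod 203).
Squaring chain: 157; never reaches −1, so base 12 is a Miller–Rabin witness that 203 is composite.

157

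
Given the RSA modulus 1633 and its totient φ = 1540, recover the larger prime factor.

φ(n) = (p−1)(q−1) = n − (p+q) + 1, so p + q = 1633 − 1540 + 1 = 94.
p and q are the roots of t² − 94t + 1633 = 0.
Discriminant: 94² − 4·1633 = 8836 − 6532 = 2304; √2304 = 48.
q = (94 − 48)/2 = 23, p = (94 + 48)/2 = 71.
Check: 23 · 71 = 1633.

71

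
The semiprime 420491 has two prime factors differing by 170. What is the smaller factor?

569

Since p = q + 170, we have 420491 = q(q + 170), so q² + 170q − 420491 = 0.
Discriminant: 170² + 4·420491 = 28900 + 1681964 = 1710864; √1710864 = 1308.
q = (−170 + 1308)/2 = 569, and p = q + 170 = 739.
Check: 569 · 739 = 420491.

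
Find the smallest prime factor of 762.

762 is even: 2 divides it.

2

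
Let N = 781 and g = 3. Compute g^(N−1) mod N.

474

3^1 ≡ 3 (mod 781)
3^2 ≡ 3^2 = 9 ≡ 9 (mod 781)
3^4 ≡ 9^2 = 81 ≡ 81 (mod 781)
3^8 ≡ 81^2 = 6561 ≡ 313 (mod 781)
3^16 ≡ 313^2 = 97969 ≡ 344 (mod 781)
3^32 ≡ 344^2 = 118336 ≡ 405 (mod 781)
3^64 ≡ 405^2 = 164025 ≡ 15 (mod 781)
3^128 ≡ 15^2 = 225 ≡ 225 (mod 781)
3^256 ≡ 225^2 = 50625 ≡ 641 (mod 781)
3^512 ≡ 641^2 = 410881 ≡ 75 (mod 781)
780 = 512 + 256 + 8 + 4 in binary powers of 2.
So 3^780 ≡ 75 · 641 · 313 · 81 ≡ 474 (mod 781).
Since 474 ≠ 1, base 3 is a Fermat witness: 781 is composite.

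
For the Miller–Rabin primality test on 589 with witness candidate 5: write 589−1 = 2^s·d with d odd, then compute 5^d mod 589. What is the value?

589 − 1 = 588 = 2^2 · 147, so d = 147.
5^1 ≡ 5 (mod 589)
5^2 ≡ 5^2 = 25 ≡ 25 (mod 589)
5^4 ≡ 25^2 = 625 ≡ 36 (mod 589)
5^8 ≡ 36^2 = 1296 ≡ 118 (mod 589)
5^16 ≡ 118^2 = 13924 ≡ 377 (mod 589)
5^32 ≡ 377^2 = 142129 ≡ 180 (mod 589)
5^64 ≡ 180^2 = 32400 ≡ 5 (mod 589)
5^128 ≡ 5^2 = 25 ≡ 25 (mod 589)
147 = 128 + 16 + 2 + 1 in binary powers of 2.
So 5^147 ≡ 25 · 377 · 25 · 5 ≡ 125 (mod 589).
Squaring chain: 125 → 311; never reaches −1, so base 5 is a Miller–Rabin witness that 589 is composite.

125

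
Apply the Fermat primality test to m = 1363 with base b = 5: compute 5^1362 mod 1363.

306

5^1 ≡ 5 (mod 1363)
5^2 ≡ 5^2 = 25 ≡ 25 (mod 1363)
5^4 ≡ 25^2 = 625 ≡ 625 (mod 1363)
5^8 ≡ 625^2 = 390625 ≡ 807 (mod 1363)
5^16 ≡ 807^2 = 651249 ≡ 1098 (mod 1363)
5^32 ≡ 1098^2 = 1205604 ≡ 712 (mod 1363)
5^64 ≡ 712^2 = 506944 ≡ 1271 (mod 1363)
5^128 ≡ 1271^2 = 1615441 ≡ 286 (mod 1363)
5^256 ≡ 286^2 = 81796 ≡ 16 (mod 1363)
5^512 ≡ 16^2 = 256 ≡ 256 (mod 1363)
5^1024 ≡ 256^2 = 65536 ≡ 112 (mod 1363)
1362 = 1024 + 256 + 64 + 16 + 2 in binary powers of 2.
So 5^1362 ≡ 112 · 16 · 1271 · 1098 · 25 ≡ 306 (mod 1363).
Since 306 ≠ 1, base 5 is a Fermat witness: 1363 is composite.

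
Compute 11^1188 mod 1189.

11^1 ≡ 11 (mod 1189)
11^2 ≡ 11^2 = 121 ≡ 121 (mod 1189)
11^4 ≡ 121^2 = 14641 ≡ 373 (mod 1189)
11^8 ≡ 373^2 = 139129 ≡ 16 (mod 1189)
11^16 ≡ 16^2 = 256 ≡ 256 (mod 1189)
11^32 ≡ 256^2 = 65536 ≡ 141 (mod 1189)
11^64 ≡ 141^2 = 19881 ≡ 857 (mod 1189)
11^128 ≡ 857^2 = 734449 ≡ 836 (mod 1189)
11^256 ≡ 836^2 = 698896 ≡ 953 (mod 1189)
11^512 ≡ 953^2 = 908209 ≡ 1002 (mod 1189)
11^1024 ≡ 1002^2 = 1004004 ≡ 488 (mod 1189)
1188 = 1024 + 128 + 32 + 4 in binary powers of 2.
So 11^1188 ≡ 488 · 836 · 141 · 373 ≡ 1009 (mod 1189).
Since 1009 ≠ 1, base 11 is a Fermat witness: 1189 is composite.

1009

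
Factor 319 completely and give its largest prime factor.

29

319 = 11 · 29
29 is prime.
So 319 = 11 · 29; the largest prime factor is 29.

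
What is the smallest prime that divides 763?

763 is odd.
Digit sum 16, not divisible by 3.
Ends in 3: not divisible by 5.
7: 763 = 7·109

7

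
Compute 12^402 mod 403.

66

12^1 ≡ 12 (mod 403)
12^2 ≡ 12^2 = 144 ≡ 144 (mod 403)
12^4 ≡ 144^2 = 20736 ≡ 183 (mod 403)
12^8 ≡ 183^2 = 33489 ≡ 40 (mod 403)
12^16 ≡ 40^2 = 1600 ≡ 391 (mod 403)
12^32 ≡ 391^2 = 152881 ≡ 144 (mod 403)
12^64 ≡ 144^2 = 20736 ≡ 183 (mod 403)
12^128 ≡ 183^2 = 33489 ≡ 40 (mod 403)
12^256 ≡ 40^2 = 1600 ≡ 391 (mod 403)
402 = 256 + 128 + 16 + 2 in binary powers of 2.
So 12^402 ≡ 391 · 40 · 391 · 144 ≡ 66 (mod 403).
Since 66 ≠ 1, base 12 is a Fermat witness: 403 is composite.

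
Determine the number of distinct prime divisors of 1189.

2

1189 = 29 · 41
1189 = 29 · 41, which has 2 distinct prime factors.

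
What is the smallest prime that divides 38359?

89

38359 is odd.
Digit sum 28, not divisible by 3.
Ends in 9: not divisible by 5.
7: 38359 = 7·5479 + 6
11: 38359 = 11·3487 + 2
13: 38359 = 13·2950 + 9
17: 38359 = 17·2256 + 7
19: 38359 = 19·2018 + 17
23: 38359 = 23·1667 + 18
29: 38359 = 29·1322 + 21
31: 38359 = 31·1237 + 12
37: 38359 = 37·1036 + 27
41: 38359 = 41·935 + 24
43: 38359 = 43·892 + 3
47: 38359 = 47·816 + 7
53: 38359 = 53·723 + 40
59: 38359 = 59·650 + 9
61: 38359 = 61·628 + 51
67: 38359 = 67·572 + 35
71: 38359 = 71·540 + 19
73: 38359 = 73·525 + 34
79: 38359 = 79·485 + 44
83: 38359 = 83·462 + 13
89: 38359 = 89·431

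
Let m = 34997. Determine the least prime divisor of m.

79

34997 is odd.
Digit sum 32, not divisible by 3.
Ends in 7: not divisible by 5.
7: 34997 = 7·4999 + 4
11: 34997 = 11·3181 + 6
13: 34997 = 13·2692 + 1
17: 34997 = 17·2058 + 11
19: 34997 = 19·1841 + 18
23: 34997 = 23·1521 + 14
29: 34997 = 29·1206 + 23
31: 34997 = 31·1128 + 29
37: 34997 = 37·945 + 32
41: 34997 = 41·853 + 24
43: 34997 = 43·813 + 38
47: 34997 = 47·744 + 29
53: 34997 = 53·660 + 17
59: 34997 = 59·593 + 10
61: 34997 = 61·573 + 44
67: 34997 = 67·522 + 23
71: 34997 = 71·492 + 65
73: 34997 = 73·479 + 30
79: 34997 = 79·443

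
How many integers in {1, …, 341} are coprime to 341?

Factor: 341 = 11 · 31.
φ(341) = (11−1) · (31−1) = 10 · 30 = 300.

300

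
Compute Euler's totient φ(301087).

Factor: 301087 = 17 · 89 · 199.
φ(301087) = (17−1) · (89−1) · (199−1) = 16 · 88 · 198 = 278784.

278784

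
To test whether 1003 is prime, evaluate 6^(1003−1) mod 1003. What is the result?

134

6^1 ≡ 6 (mod 1003)
6^2 ≡ 6^2 = 36 ≡ 36 (mod 1003)
6^4 ≡ 36^2 = 1296 ≡ 293 (mod 1003)
6^8 ≡ 293^2 = 85849 ≡ 594 (mod 1003)
6^16 ≡ 594^2 = 352836 ≡ 783 (mod 1003)
6^32 ≡ 783^2 = 613089 ≡ 256 (mod 1003)
6^64 ≡ 256^2 = 65536 ≡ 341 (mod 1003)
6^128 ≡ 341^2 = 116281 ≡ 936 (mod 1003)
6^256 ≡ 936^2 = 876096 ≡ 477 (mod 1003)
6^512 ≡ 477^2 = 227529 ≡ 851 (mod 1003)
1002 = 512 + 256 + 128 + 64 + 32 + 8 + 2 in binary powers of 2.
So 6^1002 ≡ 851 · 477 · 936 · 341 · 256 · 594 · 36 ≡ 134 (mod 1003).
Since 134 ≠ 1, base 6 is a Fermat witness: 1003 is composite.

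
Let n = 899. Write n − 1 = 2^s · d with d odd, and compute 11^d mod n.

823

899 − 1 = 898 = 2^1 · 449, so d = 449.
11^1 ≡ 11 (mod 899)
11^2 ≡ 11^2 = 121 ≡ 121 (mod 899)
11^4 ≡ 121^2 = 14641 ≡ 257 (mod 899)
11^8 ≡ 257^2 = 66049 ≡ 422 (mod 899)
11^16 ≡ 422^2 = 178084 ≡ 82 (mod 899)
11^32 ≡ 82^2 = 6724 ≡ 431 (mod 899)
11^64 ≡ 431^2 = 185761 ≡ 567 (mod 899)
11^128 ≡ 567^2 = 321489 ≡ 546 (mod 899)
11^256 ≡ 546^2 = 298116 ≡ 547 (mod 899)
449 = 256 + 128 + 64 + 1 in binary powers of 2.
So 11^449 ≡ 547 · 546 · 567 · 11 ≡ 823 (mod 899).
Squaring chain: 823; never reaches −1, so base 11 is a Miller–Rabin witness that 899 is composite.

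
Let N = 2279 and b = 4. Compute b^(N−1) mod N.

1526

4^1 ≡ 4 (mod 2279)
4^2 ≡ 4^2 = 16 ≡ 16 (mod 2279)
4^4 ≡ 16^2 = 256 ≡ 256 (mod 2279)
4^8 ≡ 256^2 = 65536 ≡ 1724 (mod 2279)
4^16 ≡ 1724^2 = 2972176 ≡ 360 (mod 2279)
4^32 ≡ 360^2 = 129600 ≡ 1976 (mod 2279)
4^64 ≡ 1976^2 = 3904576 ≡ 649 (mod 2279)
4^128 ≡ 649^2 = 421201 ≡ 1865 (mod 2279)
4^256 ≡ 1865^2 = 3478225 ≡ 471 (mod 2279)
4^512 ≡ 471^2 = 221841 ≡ 778 (mod 2279)
4^1024 ≡ 778^2 = 605284 ≡ 1349 (mod 2279)
4^2048 ≡ 1349^2 = 1819801 ≡ 1159 (mod 2279)
2278 = 2048 + 128 + 64 + 32 + 4 + 2 in binary powers of 2.
So 4^2278 ≡ 1159 · 1865 · 649 · 1976 · 256 · 16 ≡ 1526 (mod 2279).
Since 1526 ≠ 1, base 4 is a Fermat witness: 2279 is composite.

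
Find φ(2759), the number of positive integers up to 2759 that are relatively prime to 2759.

Factor: 2759 = 31 · 89.
φ(2759) = (31−1) · (89−1) = 30 · 88 = 2640.

2640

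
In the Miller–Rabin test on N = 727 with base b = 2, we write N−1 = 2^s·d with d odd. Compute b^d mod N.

1

727 − 1 = 726 = 2^1 · 363, so d = 363.
2^1 ≡ 2 (mod 727)
2^2 ≡ 2^2 = 4 ≡ 4 (mod 727)
2^4 ≡ 4^2 = 16 ≡ 16 (mod 727)
2^8 ≡ 16^2 = 256 ≡ 256 (mod 727)
2^16 ≡ 256^2 = 65536 ≡ 106 (mod 727)
2^32 ≡ 106^2 = 11236 ≡ 331 (mod 727)
2^64 ≡ 331^2 = 109561 ≡ 511 (mod 727)
2^128 ≡ 511^2 = 261121 ≡ 128 (mod 727)
2^256 ≡ 128^2 = 16384 ≡ 390 (mod 727)
363 = 256 + 64 + 32 + 8 + 2 + 1 in binary powers of 2.
So 2^363 ≡ 390 · 511 · 331 · 256 · 4 · 2 ≡ 1 (mod 727).
Since 2^d ≡ 1 (mod 727), base 2 does not prove 727 composite.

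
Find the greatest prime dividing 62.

62 = 2 · 31
31 is prime.
So 62 = 2 · 31; the largest prime factor is 31.

31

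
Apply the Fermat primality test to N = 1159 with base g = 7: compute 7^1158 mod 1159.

7^1 ≡ 7 (mod 1159)
7^2 ≡ 7^2 = 49 ≡ 49 (mod 1159)
7^4 ≡ 49^2 = 2401 ≡ 83 (mod 1159)
7^8 ≡ 83^2 = 6889 ≡ 1094 (mod 1159)
7^16 ≡ 1094^2 = 1196836 ≡ 748 (mod 1159)
7^32 ≡ 748^2 = 559504 ≡ 866 (mod 1159)
7^64 ≡ 866^2 = 749956 ≡ 83 (mod 1159)
7^128 ≡ 83^2 = 6889 ≡ 1094 (mod 1159)
7^256 ≡ 1094^2 = 1196836 ≡ 748 (mod 1159)
7^512 ≡ 748^2 = 559504 ≡ 866 (mod 1159)
7^1024 ≡ 866^2 = 749956 ≡ 83 (mod 1159)
1158 = 1024 + 128 + 4 + 2 in binary powers of 2.
So 7^1158 ≡ 83 · 1094 · 83 · 49 ≡ 723 (mod 1159).
Since 723 ≠ 1, base 7 is a Fermat witness: 1159 is composite.

723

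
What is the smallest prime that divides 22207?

53

22207 is odd.
Digit sum 13, not divisible by 3.
Ends in 7: not divisible by 5.
7: 22207 = 7·3172 + 3
11: 22207 = 11·2018 + 9
13: 22207 = 13·1708 + 3
17: 22207 = 17·1306 + 5
19: 22207 = 19·1168 + 15
23: 22207 = 23·965 + 12
29: 22207 = 29·765 + 22
31: 22207 = 31·716 + 11
37: 22207 = 37·600 + 7
41: 22207 = 41·541 + 26
43: 22207 = 43·516 + 19
47: 22207 = 47·472 + 23
53: 22207 = 53·419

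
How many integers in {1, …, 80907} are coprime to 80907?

Factor: 80907 = 3 · 149 · 181.
φ(80907) = (3−1) · (149−1) · (181−1) = 2 · 148 · 180 = 53280.

53280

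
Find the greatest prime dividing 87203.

97

87203 = 29 · 3007
3007 = 31 · 97
97 is prime.
So 87203 = 29 · 31 · 97; the largest prime factor is 97.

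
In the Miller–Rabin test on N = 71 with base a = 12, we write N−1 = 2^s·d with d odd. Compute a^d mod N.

71 − 1 = 70 = 2^1 · 35, so d = 35.
12^1 ≡ 12 (mod 71)
12^2 ≡ 12^2 = 144 ≡ 2 (mod 71)
12^4 ≡ 2^2 = 4 ≡ 4 (mod 71)
12^8 ≡ 4^2 = 16 ≡ 16 (mod 71)
12^16 ≡ 16^2 = 256 ≡ 43 (mod 71)
12^32 ≡ 43^2 = 1849 ≡ 3 (mod 71)
35 = 32 + 2 + 1 in binary powers of 2.
So 12^35 ≡ 3 · 2 · 12 ≡ 1 (mod 71).
Since 12^d ≡ 1 (mod 71), base 12 does not prove 71 composite.

1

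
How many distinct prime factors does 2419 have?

2419 = 41 · 59
2419 = 41 · 59, which has 2 distinct prime factors.

2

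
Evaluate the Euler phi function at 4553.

4368

Factor: 4553 = 29 · 157.
φ(4553) = (29−1) · (157−1) = 28 · 156 = 4368.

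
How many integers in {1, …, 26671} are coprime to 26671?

Factor: 26671 = 149 · 179.
φ(26671) = (149−1) · (179−1) = 148 · 178 = 26344.

26344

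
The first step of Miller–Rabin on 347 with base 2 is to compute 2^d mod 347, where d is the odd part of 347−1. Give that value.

346

347 − 1 = 346 = 2^1 · 173, so d = 173.
2^1 ≡ 2 (mod 347)
2^2 ≡ 2^2 = 4 ≡ 4 (mod 347)
2^4 ≡ 4^2 = 16 ≡ 16 (mod 347)
2^8 ≡ 16^2 = 256 ≡ 256 (mod 347)
2^16 ≡ 256^2 = 65536 ≡ 300 (mod 347)
2^32 ≡ 300^2 = 90000 ≡ 127 (mod 347)
2^64 ≡ 127^2 = 16129 ≡ 167 (mod 347)
2^128 ≡ 167^2 = 27889 ≡ 129 (mod 347)
173 = 128 + 32 + 8 + 4 + 1 in binary powers of 2.
So 2^173 ≡ 129 · 127 · 256 · 16 · 2 ≡ 346 (mod 347).
Since 2^d ≡ 346 (mod 347), base 2 does not prove 347 composite.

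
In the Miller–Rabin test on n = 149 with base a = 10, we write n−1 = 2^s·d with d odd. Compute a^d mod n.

149 − 1 = 148 = 2^2 · 37, so d = 37.
10^1 ≡ 10 (mod 149)
10^2 ≡ 10^2 = 100 ≡ 100 (mod 149)
10^4 ≡ 100^2 = 10000 ≡ 17 (mod 149)
10^8 ≡ 17^2 = 289 ≡ 140 (mod 149)
10^16 ≡ 140^2 = 19600 ≡ 81 (mod 149)
10^32 ≡ 81^2 = 6561 ≡ 5 (mod 149)
37 = 32 + 4 + 1 in binary powers of 2.
So 10^37 ≡ 5 · 17 · 10 ≡ 105 (mod 149).
Squaring chain: 105 → 148; reaches −1, so base 10 does not prove 149 composite.

105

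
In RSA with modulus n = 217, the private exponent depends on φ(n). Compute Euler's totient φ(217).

180

Factor: 217 = 7 · 31.
φ(217) = (7−1) · (31−1) = 6 · 30 = 180.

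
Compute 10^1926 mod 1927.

10^1 ≡ 10 (mod 1927)
10^2 ≡ 10^2 = 100 ≡ 100 (mod 1927)
10^4 ≡ 100^2 = 10000 ≡ 365 (mod 1927)
10^8 ≡ 365^2 = 133225 ≡ 262 (mod 1927)
10^16 ≡ 262^2 = 68644 ≡ 1199 (mod 1927)
10^32 ≡ 1199^2 = 1437601 ≡ 59 (mod 1927)
10^64 ≡ 59^2 = 3481 ≡ 1554 (mod 1927)
10^128 ≡ 1554^2 = 2414916 ≡ 385 (mod 1927)
10^256 ≡ 385^2 = 148225 ≡ 1773 (mod 1927)
10^512 ≡ 1773^2 = 3143529 ≡ 592 (mod 1927)
10^1024 ≡ 592^2 = 350464 ≡ 1677 (mod 1927)
1926 = 1024 + 512 + 256 + 128 + 4 + 2 in binary powers of 2.
So 10^1926 ≡ 1677 · 592 · 1773 · 385 · 365 · 100 ≡ 1076 (mod 1927).
Since 1076 ≠ 1, base 10 is a Fermat witness: 1927 is composite.

1076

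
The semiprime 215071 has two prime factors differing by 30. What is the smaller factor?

449

Since p = q + 30, we have 215071 = q(q + 30), so q² + 30q − 215071 = 0.
Discriminant: 30² + 4·215071 = 900 + 860284 = 861184; √861184 = 928.
q = (−30 + 928)/2 = 449, and p = q + 30 = 479.
Check: 449 · 479 = 215071.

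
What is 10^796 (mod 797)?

10^1 ≡ 10 (mod 797)
10^2 ≡ 10^2 = 100 ≡ 100 (mod 797)
10^4 ≡ 100^2 = 10000 ≡ 436 (mod 797)
10^8 ≡ 436^2 = 190096 ≡ 410 (mod 797)
10^16 ≡ 410^2 = 168100 ≡ 730 (mod 797)
10^32 ≡ 730^2 = 532900 ≡ 504 (mod 797)
10^64 ≡ 504^2 = 254016 ≡ 570 (mod 797)
10^128 ≡ 570^2 = 324900 ≡ 521 (mod 797)
10^256 ≡ 521^2 = 271441 ≡ 461 (mod 797)
10^512 ≡ 461^2 = 212521 ≡ 519 (mod 797)
796 = 512 + 256 + 16 + 8 + 4 in binary powers of 2.
So 10^796 ≡ 519 · 461 · 730 · 410 · 436 ≡ 1 (mod 797).
Since the result is 1, base 10 gives no evidence that 797 is composite.

1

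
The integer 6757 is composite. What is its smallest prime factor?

6757 is odd.
Digit sum 25, not divisible by 3.
Ends in 7: not divisible by 5.
7: 6757 = 7·965 + 2
11: 6757 = 11·614 + 3
13: 6757 = 13·519 + 10
17: 6757 = 17·397 + 8
19: 6757 = 19·355 + 12
23: 6757 = 23·293 + 18
29: 6757 = 29·233

29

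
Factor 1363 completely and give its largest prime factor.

47

1363 = 29 · 47
47 is prime.
So 1363 = 29 · 47; the largest prime factor is 47.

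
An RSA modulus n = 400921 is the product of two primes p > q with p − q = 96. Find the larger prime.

683

Since p = q + 96, we have 400921 = q(q + 96), so q² + 96q − 400921 = 0.
Discriminant: 96² + 4·400921 = 9216 + 1603684 = 1612900; √1612900 = 1270.
q = (−96 + 1270)/2 = 587, and p = q + 96 = 683.
Check: 587 · 683 = 400921.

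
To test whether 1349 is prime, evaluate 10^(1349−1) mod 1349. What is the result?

80

10^1 ≡ 10 (mod 1349)
10^2 ≡ 10^2 = 100 ≡ 100 (mod 1349)
10^4 ≡ 100^2 = 10000 ≡ 557 (mod 1349)
10^8 ≡ 557^2 = 310249 ≡ 1328 (mod 1349)
10^16 ≡ 1328^2 = 1763584 ≡ 441 (mod 1349)
10^32 ≡ 441^2 = 194481 ≡ 225 (mod 1349)
10^64 ≡ 225^2 = 50625 ≡ 712 (mod 1349)
10^128 ≡ 712^2 = 506944 ≡ 1069 (mod 1349)
10^256 ≡ 1069^2 = 1142761 ≡ 158 (mod 1349)
10^512 ≡ 158^2 = 24964 ≡ 682 (mod 1349)
10^1024 ≡ 682^2 = 465124 ≡ 1068 (mod 1349)
1348 = 1024 + 256 + 64 + 4 in binary powers of 2.
So 10^1348 ≡ 1068 · 158 · 712 · 557 ≡ 80 (mod 1349).
Since 80 ≠ 1, base 10 is a Fermat witness: 1349 is composite.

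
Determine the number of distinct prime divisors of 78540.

6

78540 = 2^2 · 19635
19635 = 3 · 6545
6545 = 5 · 1309
1309 = 7 · 187
187 = 11 · 17
78540 = 2^2 · 3 · 5 · 7 · 11 · 17, which has 6 distinct prime factors.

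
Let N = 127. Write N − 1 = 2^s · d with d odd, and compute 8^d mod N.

1

127 − 1 = 126 = 2^1 · 63, so d = 63.
8^1 ≡ 8 (mod 127)
8^2 ≡ 8^2 = 64 ≡ 64 (mod 127)
8^4 ≡ 64^2 = 4096 ≡ 32 (mod 127)
8^8 ≡ 32^2 = 1024 ≡ 8 (mod 127)
8^16 ≡ 8^2 = 64 ≡ 64 (mod 127)
8^32 ≡ 64^2 = 4096 ≡ 32 (mod 127)
63 = 32 + 16 + 8 + 4 + 2 + 1 in binary powers of 2.
So 8^63 ≡ 32 · 64 · 8 · 32 · 64 · 8 ≡ 1 (mod 127).
Since 8^d ≡ 1 (mod 127), base 8 does not prove 127 composite.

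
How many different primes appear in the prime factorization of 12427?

2

12427 = 17^2 · 43
12427 = 17^2 · 43, which has 2 distinct prime factors.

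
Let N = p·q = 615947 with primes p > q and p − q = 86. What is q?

743

Since p = q + 86, we have 615947 = q(q + 86), so q² + 86q − 615947 = 0.
Discriminant: 86² + 4·615947 = 7396 + 2463788 = 2471184; √2471184 = 1572.
q = (−86 + 1572)/2 = 743, and p = q + 86 = 829.
Check: 743 · 829 = 615947.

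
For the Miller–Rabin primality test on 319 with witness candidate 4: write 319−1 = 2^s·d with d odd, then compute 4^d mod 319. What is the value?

319 − 1 = 318 = 2^1 · 159, so d = 159.
4^1 ≡ 4 (mod 319)
4^2 ≡ 4^2 = 16 ≡ 16 (mod 319)
4^4 ≡ 16^2 = 256 ≡ 256 (mod 319)
4^8 ≡ 256^2 = 65536 ≡ 141 (mod 319)
4^16 ≡ 141^2 = 19881 ≡ 103 (mod 319)
4^32 ≡ 103^2 = 10609 ≡ 82 (mod 319)
4^64 ≡ 82^2 = 6724 ≡ 25 (mod 319)
4^128 ≡ 25^2 = 625 ≡ 306 (mod 319)
159 = 128 + 16 + 8 + 4 + 2 + 1 in binary powers of 2.
So 4^159 ≡ 306 · 103 · 141 · 256 · 16 · 4 ≡ 212 (mod 319).
Squaring chain: 212; never reaches −1, so base 4 is a Miller–Rabin witness that 319 is composite.

212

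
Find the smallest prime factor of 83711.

97

83711 is odd.
Digit sum 20, not divisible by 3.
Ends in 1: not divisible by 5.
7: 83711 = 7·11958 + 5
11: 83711 = 11·7610 + 1
13: 83711 = 13·6439 + 4
17: 83711 = 17·4924 + 3
19: 83711 = 19·4405 + 16
23: 83711 = 23·3639 + 14
29: 83711 = 29·2886 + 17
31: 83711 = 31·2700 + 11
37: 83711 = 37·2262 + 17
41: 83711 = 41·2041 + 30
43: 83711 = 43·1946 + 33
47: 83711 = 47·1781 + 4
53: 83711 = 53·1579 + 24
59: 83711 = 59·1418 + 49
61: 83711 = 61·1372 + 19
67: 83711 = 67·1249 + 28
71: 83711 = 71·1179 + 2
73: 83711 = 73·1146 + 53
79: 83711 = 79·1059 + 50
83: 83711 = 83·1008 + 47
89: 83711 = 89·940 + 51
97: 83711 = 97·863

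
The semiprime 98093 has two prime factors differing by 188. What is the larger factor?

421

Since p = q + 188, we have 98093 = q(q + 188), so q² + 188q − 98093 = 0.
Discriminant: 188² + 4·98093 = 35344 + 392372 = 427716; √427716 = 654.
q = (−188 + 654)/2 = 233, and p = q + 188 = 421.
Check: 233 · 421 = 98093.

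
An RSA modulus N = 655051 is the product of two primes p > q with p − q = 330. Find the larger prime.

991

Since p = q + 330, we have 655051 = q(q + 330), so q² + 330q − 655051 = 0.
Discriminant: 330² + 4·655051 = 108900 + 2620204 = 2729104; √2729104 = 1652.
q = (−330 + 1652)/2 = 661, and p = q + 330 = 991.
Check: 661 · 991 = 655051.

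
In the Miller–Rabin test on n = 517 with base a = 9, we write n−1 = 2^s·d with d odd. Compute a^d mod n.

517 − 1 = 516 = 2^2 · 129, so d = 129.
9^1 ≡ 9 (mod 517)
9^2 ≡ 9^2 = 81 ≡ 81 (mod 517)
9^4 ≡ 81^2 = 6561 ≡ 357 (mod 517)
9^8 ≡ 357^2 = 127449 ≡ 267 (mod 517)
9^16 ≡ 267^2 = 71289 ≡ 460 (mod 517)
9^32 ≡ 460^2 = 211600 ≡ 147 (mod 517)
9^64 ≡ 147^2 = 21609 ≡ 412 (mod 517)
9^128 ≡ 412^2 = 169744 ≡ 168 (mod 517)
129 = 128 + 1 in binary powers of 2.
So 9^129 ≡ 168 · 9 ≡ 478 (mod 517).
Squaring chain: 478 → 487; never reaches −1, so base 9 is a Miller–Rabin witness that 517 is composite.

478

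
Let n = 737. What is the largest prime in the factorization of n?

737 = 11 · 67
67 is prime.
So 737 = 11 · 67; the largest prime factor is 67.

67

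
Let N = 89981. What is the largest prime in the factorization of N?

89981 = 17 · 5293
5293 = 67 · 79
79 is prime.
So 89981 = 17 · 67 · 79; the largest prime factor is 79.

79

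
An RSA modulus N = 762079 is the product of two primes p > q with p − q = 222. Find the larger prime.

991

Since p = q + 222, we have 762079 = q(q + 222), so q² + 222q − 762079 = 0.
Discriminant: 222² + 4·762079 = 49284 + 3048316 = 3097600; √3097600 = 1760.
q = (−222 + 1760)/2 = 769, and p = q + 222 = 991.
Check: 769 · 991 = 762079.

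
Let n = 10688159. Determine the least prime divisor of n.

10688159 is odd.
Digit sum 38, not divisible by 3.
Ends in 9: not divisible by 5.
7: 10688159 = 7·1526879 + 6
11: 10688159 = 11·971650 + 9
13: 10688159 = 13·822166 + 1
17: 10688159 = 17·628715 + 4
19: 10688159 = 19·562534 + 13
23: 10688159 = 23·464702 + 13
29: 10688159 = 29·368557 + 6
31: 10688159 = 31·344779 + 10
37: 10688159 = 37·288869 + 6
41: 10688159 = 41·260686 + 33
43: 10688159 = 43·248561 + 36
47: 10688159 = 47·227407 + 30
53: 10688159 = 53·201663 + 20
59: 10688159 = 59·181155 + 14
61: 10688159 = 61·175215 + 44
67: 10688159 = 67·159524 + 51
71: 10688159 = 71·150537 + 32
73: 10688159 = 73·146413 + 10
79: 10688159 = 79·135293 + 12
83: 10688159 = 83·128773

83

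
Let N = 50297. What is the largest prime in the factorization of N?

50297 = 13 · 3869
3869 = 53 · 73
73 is prime.
So 50297 = 13 · 53 · 73; the largest prime factor is 73.

73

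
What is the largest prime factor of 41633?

79

41633 = 17 · 2449
2449 = 31 · 79
79 is prime.
So 41633 = 17 · 31 · 79; the largest prime factor is 79.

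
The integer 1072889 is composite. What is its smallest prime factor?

37

1072889 is odd.
Digit sum 35, not divisible by 3.
Ends in 9: not divisible by 5.
7: 1072889 = 7·153269 + 6
11: 1072889 = 11·97535 + 4
13: 1072889 = 13·82529 + 12
17: 1072889 = 17·63111 + 2
19: 1072889 = 19·56467 + 16
23: 1072889 = 23·46647 + 8
29: 1072889 = 29·36996 + 5
31: 1072889 = 31·34609 + 10
37: 1072889 = 37·28997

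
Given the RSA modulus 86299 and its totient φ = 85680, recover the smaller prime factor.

211

φ(n) = (p−1)(q−1) = n − (p+q) + 1, so p + q = 86299 − 85680 + 1 = 620.
p and q are the roots of t² − 620t + 86299 = 0.
Discriminant: 620² − 4·86299 = 384400 − 345196 = 39204; √39204 = 198.
q = (620 − 198)/2 = 211, p = (620 + 198)/2 = 409.
Check: 211 · 409 = 86299.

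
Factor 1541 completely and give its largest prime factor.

1541 = 23 · 67
67 is prime.
So 1541 = 23 · 67; the largest prime factor is 67.

67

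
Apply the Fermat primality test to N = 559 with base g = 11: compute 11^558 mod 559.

11^1 ≡ 11 (mod 559)
11^2 ≡ 11^2 = 121 ≡ 121 (mod 559)
11^4 ≡ 121^2 = 14641 ≡ 107 (mod 559)
11^8 ≡ 107^2 = 11449 ≡ 269 (mod 559)
11^16 ≡ 269^2 = 72361 ≡ 250 (mod 559)
11^32 ≡ 250^2 = 62500 ≡ 451 (mod 559)
11^64 ≡ 451^2 = 203401 ≡ 484 (mod 559)
11^128 ≡ 484^2 = 234256 ≡ 35 (mod 559)
11^256 ≡ 35^2 = 1225 ≡ 107 (mod 559)
11^512 ≡ 107^2 = 11449 ≡ 269 (mod 559)
558 = 512 + 32 + 8 + 4 + 2 in binary powers of 2.
So 11^558 ≡ 269 · 451 · 269 · 107 · 121 ≡ 532 (mod 559).
Since 532 ≠ 1, base 11 is a Fermat witness: 559 is composite.

532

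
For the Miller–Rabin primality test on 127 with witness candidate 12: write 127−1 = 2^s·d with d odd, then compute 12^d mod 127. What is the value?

126

127 − 1 = 126 = 2^1 · 63, so d = 63.
12^1 ≡ 12 (mod 127)
12^2 ≡ 12^2 = 144 ≡ 17 (mod 127)
12^4 ≡ 17^2 = 289 ≡ 35 (mod 127)
12^8 ≡ 35^2 = 1225 ≡ 82 (mod 127)
12^16 ≡ 82^2 = 6724 ≡ 120 (mod 127)
12^32 ≡ 120^2 = 14400 ≡ 49 (mod 127)
63 = 32 + 16 + 8 + 4 + 2 + 1 in binary powers of 2.
So 12^63 ≡ 49 · 120 · 82 · 35 · 17 · 12 ≡ 126 (mod 127).
Since 12^d ≡ 126 (mod 127), base 12 does not prove 127 composite.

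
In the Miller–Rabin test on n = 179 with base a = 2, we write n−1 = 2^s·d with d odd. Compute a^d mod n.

179 − 1 = 178 = 2^1 · 89, so d = 89.
2^1 ≡ 2 (mod 179)
2^2 ≡ 2^2 = 4 ≡ 4 (mod 179)
2^4 ≡ 4^2 = 16 ≡ 16 (mod 179)
2^8 ≡ 16^2 = 256 ≡ 77 (mod 179)
2^16 ≡ 77^2 = 5929 ≡ 22 (mod 179)
2^32 ≡ 22^2 = 484 ≡ 126 (mod 179)
2^64 ≡ 126^2 = 15876 ≡ 124 (mod 179)
89 = 64 + 16 + 8 + 1 in binary powers of 2.
So 2^89 ≡ 124 · 22 · 77 · 2 ≡ 178 (mod 179).
Since 2^d ≡ 178 (mod 179), base 2 does not prove 179 composite.

178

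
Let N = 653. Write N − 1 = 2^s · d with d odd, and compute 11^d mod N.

652

653 − 1 = 652 = 2^2 · 163, so d = 163.
11^1 ≡ 11 (mod 653)
11^2 ≡ 11^2 = 121 ≡ 121 (mod 653)
11^4 ≡ 121^2 = 14641 ≡ 275 (mod 653)
11^8 ≡ 275^2 = 75625 ≡ 530 (mod 653)
11^16 ≡ 530^2 = 280900 ≡ 110 (mod 653)
11^32 ≡ 110^2 = 12100 ≡ 346 (mod 653)
11^64 ≡ 346^2 = 119716 ≡ 217 (mod 653)
11^128 ≡ 217^2 = 47089 ≡ 73 (mod 653)
163 = 128 + 32 + 2 + 1 in binary powers of 2.
So 11^163 ≡ 73 · 346 · 121 · 11 ≡ 652 (mod 653).
Since 11^d ≡ 652 (mod 653), base 11 does not prove 653 composite.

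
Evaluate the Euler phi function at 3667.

Factor: 3667 = 19 · 193.
φ(3667) = (19−1) · (193−1) = 18 · 192 = 3456.

3456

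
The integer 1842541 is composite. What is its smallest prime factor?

47

1842541 is odd.
Digit sum 25, not divisible by 3.
Ends in 1: not divisible by 5.
7: 1842541 = 7·263220 + 1
11: 1842541 = 11·167503 + 8
13: 1842541 = 13·141733 + 12
17: 1842541 = 17·108384 + 13
19: 1842541 = 19·96975 + 16
23: 1842541 = 23·80110 + 11
29: 1842541 = 29·63535 + 26
31: 1842541 = 31·59436 + 25
37: 1842541 = 37·49798 + 15
41: 1842541 = 41·44940 + 1
43: 1842541 = 43·42849 + 34
47: 1842541 = 47·39203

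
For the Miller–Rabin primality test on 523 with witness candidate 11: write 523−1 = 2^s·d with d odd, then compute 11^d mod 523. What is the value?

1

523 − 1 = 522 = 2^1 · 261, so d = 261.
11^1 ≡ 11 (mod 523)
11^2 ≡ 11^2 = 121 ≡ 121 (mod 523)
11^4 ≡ 121^2 = 14641 ≡ 520 (mod 523)
11^8 ≡ 520^2 = 270400 ≡ 9 (mod 523)
11^16 ≡ 9^2 = 81 ≡ 81 (mod 523)
11^32 ≡ 81^2 = 6561 ≡ 285 (mod 523)
11^64 ≡ 285^2 = 81225 ≡ 160 (mod 523)
11^128 ≡ 160^2 = 25600 ≡ 496 (mod 523)
11^256 ≡ 496^2 = 246016 ≡ 206 (mod 523)
261 = 256 + 4 + 1 in binary powers of 2.
So 11^261 ≡ 206 · 520 · 11 ≡ 1 (mod 523).
Since 11^d ≡ 1 (mod 523), base 11 does not prove 523 composite.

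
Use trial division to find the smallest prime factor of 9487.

9487 is odd.
Digit sum 28, not divisible by 3.
Ends in 7: not divisible by 5.
7: 9487 = 7·1355 + 2
11: 9487 = 11·862 + 5
13: 9487 = 13·729 + 10
17: 9487 = 17·558 + 1
19: 9487 = 19·499 + 6
23: 9487 = 23·412 + 11
29: 9487 = 29·327 + 4
31: 9487 = 31·306 + 1
37: 9487 = 37·256 + 15
41: 9487 = 41·231 + 16
43: 9487 = 43·220 + 27
47: 9487 = 47·201 + 40
53: 9487 = 53·179

53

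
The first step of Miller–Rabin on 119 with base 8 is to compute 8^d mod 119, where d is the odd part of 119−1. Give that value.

119 − 1 = 118 = 2^1 · 59, so d = 59.
8^1 ≡ 8 (mod 119)
8^2 ≡ 8^2 = 64 ≡ 64 (mod 119)
8^4 ≡ 64^2 = 4096 ≡ 50 (mod 119)
8^8 ≡ 50^2 = 2500 ≡ 1 (mod 119)
8^16 ≡ 1^2 = 1 ≡ 1 (mod 119)
8^32 ≡ 1^2 = 1 ≡ 1 (mod 119)
59 = 32 + 16 + 8 + 2 + 1 in binary powers of 2.
So 8^59 ≡ 1 · 1 · 1 · 64 · 8 ≡ 36 (mod 119).
Squaring chain: 36; never reaches −1, so base 8 is a Miller–Rabin witness that 119 is composite.

36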